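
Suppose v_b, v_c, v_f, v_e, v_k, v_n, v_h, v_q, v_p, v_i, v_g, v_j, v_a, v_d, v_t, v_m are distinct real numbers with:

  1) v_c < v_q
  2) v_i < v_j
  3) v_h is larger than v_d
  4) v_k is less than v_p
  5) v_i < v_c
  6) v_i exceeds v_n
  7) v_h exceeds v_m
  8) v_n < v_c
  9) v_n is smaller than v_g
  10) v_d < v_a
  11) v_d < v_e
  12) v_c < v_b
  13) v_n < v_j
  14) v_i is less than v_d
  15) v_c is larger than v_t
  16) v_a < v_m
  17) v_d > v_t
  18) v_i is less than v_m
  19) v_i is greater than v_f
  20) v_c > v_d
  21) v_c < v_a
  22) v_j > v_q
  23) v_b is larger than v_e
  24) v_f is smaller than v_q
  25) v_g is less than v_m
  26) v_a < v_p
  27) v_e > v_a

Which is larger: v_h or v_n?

v_h

Chaining the given relations: v_n < v_i < v_d < v_c < v_a < v_m < v_h.
So v_n < v_h; v_h is the larger of the two.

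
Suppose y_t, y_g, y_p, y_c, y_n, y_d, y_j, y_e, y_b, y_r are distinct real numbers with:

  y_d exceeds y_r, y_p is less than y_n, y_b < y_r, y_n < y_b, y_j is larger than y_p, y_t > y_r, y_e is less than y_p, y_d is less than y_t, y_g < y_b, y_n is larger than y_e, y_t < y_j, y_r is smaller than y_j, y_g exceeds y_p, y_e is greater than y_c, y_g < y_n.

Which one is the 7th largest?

Chaining the given pairs: y_c < y_e < y_p < y_g < y_n < y_b < y_r < y_d < y_t < y_j.
Counting 7 from the largest end gives y_g.

y_g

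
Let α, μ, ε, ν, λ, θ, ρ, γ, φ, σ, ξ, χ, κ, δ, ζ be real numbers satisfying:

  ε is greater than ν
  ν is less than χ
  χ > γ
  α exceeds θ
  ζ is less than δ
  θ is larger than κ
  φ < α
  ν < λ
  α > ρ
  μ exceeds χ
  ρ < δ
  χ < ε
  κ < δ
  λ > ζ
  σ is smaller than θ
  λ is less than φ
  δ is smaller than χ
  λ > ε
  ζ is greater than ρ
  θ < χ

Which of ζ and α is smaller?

ζ

ζ < δ and δ < χ give ζ < χ.
Then χ < ε extends the chain to ε.
Then ε < λ extends the chain to λ.
With λ < φ: ζ < δ < χ < ε < λ < φ.
Then φ < α extends the chain to α.
So ζ < α; ζ is the smaller of the two.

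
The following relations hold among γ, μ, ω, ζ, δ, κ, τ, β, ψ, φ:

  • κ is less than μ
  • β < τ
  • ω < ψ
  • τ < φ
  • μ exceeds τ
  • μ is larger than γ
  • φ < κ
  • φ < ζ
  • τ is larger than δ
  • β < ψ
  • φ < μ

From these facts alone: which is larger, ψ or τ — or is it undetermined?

undetermined

Following every chain through τ: above τ we get φ, κ, μ, ζ; below τ we get δ, β.
ψ is not reached, and no chain runs the other way from ψ to τ.
So the given relations leave the order of τ and ψ undetermined.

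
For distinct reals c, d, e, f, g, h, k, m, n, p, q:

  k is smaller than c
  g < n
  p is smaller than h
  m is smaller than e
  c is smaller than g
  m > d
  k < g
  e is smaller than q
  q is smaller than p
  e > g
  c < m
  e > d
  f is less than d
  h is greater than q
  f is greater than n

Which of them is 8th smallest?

e

The consecutive relations fix a unique order: k < c < g < n < f < d < m < e < q < p < h.
Counting 8 from the smallest end gives e.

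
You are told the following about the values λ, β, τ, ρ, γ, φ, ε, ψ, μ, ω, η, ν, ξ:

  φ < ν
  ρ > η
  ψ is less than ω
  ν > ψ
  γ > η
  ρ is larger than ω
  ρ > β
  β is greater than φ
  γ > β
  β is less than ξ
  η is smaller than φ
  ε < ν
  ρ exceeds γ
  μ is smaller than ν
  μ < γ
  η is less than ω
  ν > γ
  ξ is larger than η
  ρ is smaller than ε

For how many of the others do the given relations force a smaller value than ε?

8

Directly below ε: ρ.
One step further: η, β, ω, γ (5 so far).
One step further: φ, ψ, μ (8 so far).
No other element is forced below ε by the given relations, so the count is 8.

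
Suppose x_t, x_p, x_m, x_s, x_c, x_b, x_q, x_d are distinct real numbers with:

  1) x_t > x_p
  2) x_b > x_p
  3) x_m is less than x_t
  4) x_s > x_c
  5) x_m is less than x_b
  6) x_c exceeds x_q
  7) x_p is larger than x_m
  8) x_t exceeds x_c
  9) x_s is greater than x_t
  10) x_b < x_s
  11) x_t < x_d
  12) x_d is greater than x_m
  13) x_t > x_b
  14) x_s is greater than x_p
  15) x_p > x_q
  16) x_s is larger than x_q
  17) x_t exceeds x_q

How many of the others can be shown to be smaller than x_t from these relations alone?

The elements the relations force below x_t are x_m, x_q, x_p, x_c, x_b — no chain reaches any other.
That is 5.

5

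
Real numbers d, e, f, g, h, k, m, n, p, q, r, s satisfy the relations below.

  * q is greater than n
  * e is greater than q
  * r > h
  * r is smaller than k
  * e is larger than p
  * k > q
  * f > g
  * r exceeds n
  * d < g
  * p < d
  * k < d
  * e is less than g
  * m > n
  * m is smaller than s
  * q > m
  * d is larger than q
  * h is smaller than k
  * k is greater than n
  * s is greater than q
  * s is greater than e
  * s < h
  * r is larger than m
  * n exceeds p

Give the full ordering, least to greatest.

p < n < m < q < e < s < h < r < k < d < g < f

Nothing is placed below p, so it is least; from there p < n; n < m; m < q; q < e; e < s; s < h; h < r; r < k; k < d; d < g; g < f, each given directly.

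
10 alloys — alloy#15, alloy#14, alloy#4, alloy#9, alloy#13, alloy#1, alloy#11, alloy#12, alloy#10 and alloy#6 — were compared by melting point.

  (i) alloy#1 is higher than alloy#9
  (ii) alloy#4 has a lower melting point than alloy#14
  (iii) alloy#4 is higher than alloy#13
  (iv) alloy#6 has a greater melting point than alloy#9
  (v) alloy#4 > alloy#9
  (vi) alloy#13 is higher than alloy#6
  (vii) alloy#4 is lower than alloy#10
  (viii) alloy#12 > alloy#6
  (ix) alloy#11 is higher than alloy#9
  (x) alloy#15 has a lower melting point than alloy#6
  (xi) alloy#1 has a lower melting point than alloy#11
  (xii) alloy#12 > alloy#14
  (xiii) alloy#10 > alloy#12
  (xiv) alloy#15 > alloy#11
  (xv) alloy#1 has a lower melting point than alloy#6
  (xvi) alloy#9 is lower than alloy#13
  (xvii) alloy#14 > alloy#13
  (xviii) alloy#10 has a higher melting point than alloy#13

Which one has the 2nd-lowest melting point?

Piecing the relations together gives one ordering: alloy#9 < alloy#1 < alloy#11 < alloy#15 < alloy#6 < alloy#13 < alloy#4 < alloy#14 < alloy#12 < alloy#10.
Counting 2 from the smallest end gives alloy#1.

alloy#1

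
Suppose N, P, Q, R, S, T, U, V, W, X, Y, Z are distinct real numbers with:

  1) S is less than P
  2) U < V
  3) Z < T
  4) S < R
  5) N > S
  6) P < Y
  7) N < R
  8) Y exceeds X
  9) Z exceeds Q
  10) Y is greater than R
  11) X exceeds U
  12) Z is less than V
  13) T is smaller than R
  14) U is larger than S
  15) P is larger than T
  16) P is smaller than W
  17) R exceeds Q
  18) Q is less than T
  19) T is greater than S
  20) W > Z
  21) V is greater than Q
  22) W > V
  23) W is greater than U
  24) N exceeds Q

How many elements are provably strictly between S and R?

2

The relations place S below R. An element lies strictly between them when it is forced above S and also forced below R.
Above S: {U, X, T, V, P, N, Y, W}. Below R: {Q, Z, T, N}.
Intersection: {T, N} — 2.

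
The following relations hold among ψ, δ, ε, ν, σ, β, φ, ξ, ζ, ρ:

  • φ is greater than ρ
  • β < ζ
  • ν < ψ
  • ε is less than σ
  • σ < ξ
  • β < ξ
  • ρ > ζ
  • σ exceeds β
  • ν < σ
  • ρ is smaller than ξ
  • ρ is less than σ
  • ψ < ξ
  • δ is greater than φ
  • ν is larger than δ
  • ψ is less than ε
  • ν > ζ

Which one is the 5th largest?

ν

Piecing the relations together gives one ordering: β < ζ < ρ < φ < δ < ν < ψ < ε < σ < ξ.
The 5th largest is ν.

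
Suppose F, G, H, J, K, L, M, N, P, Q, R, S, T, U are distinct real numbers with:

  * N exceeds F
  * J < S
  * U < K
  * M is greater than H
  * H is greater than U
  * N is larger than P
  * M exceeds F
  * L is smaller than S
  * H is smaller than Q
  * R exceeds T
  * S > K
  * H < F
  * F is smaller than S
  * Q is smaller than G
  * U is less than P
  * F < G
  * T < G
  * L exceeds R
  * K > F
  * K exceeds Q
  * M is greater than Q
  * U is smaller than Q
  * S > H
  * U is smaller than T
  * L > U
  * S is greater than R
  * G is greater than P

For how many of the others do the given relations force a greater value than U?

From U the given relations immediately reach H, T, L, P, Q, K.
From those, F, R, N, M, G, S — 12 in total.
Nothing else is reachable above U; 12 in all.

12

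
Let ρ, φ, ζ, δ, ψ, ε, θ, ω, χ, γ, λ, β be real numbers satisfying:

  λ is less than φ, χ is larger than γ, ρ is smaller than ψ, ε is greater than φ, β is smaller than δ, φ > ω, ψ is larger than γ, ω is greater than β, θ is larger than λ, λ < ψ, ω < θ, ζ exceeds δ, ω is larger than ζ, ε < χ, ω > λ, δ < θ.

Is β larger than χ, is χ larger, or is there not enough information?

χ

Chaining the given relations: β < δ < ζ < ω < φ < ε < χ.
So χ is larger.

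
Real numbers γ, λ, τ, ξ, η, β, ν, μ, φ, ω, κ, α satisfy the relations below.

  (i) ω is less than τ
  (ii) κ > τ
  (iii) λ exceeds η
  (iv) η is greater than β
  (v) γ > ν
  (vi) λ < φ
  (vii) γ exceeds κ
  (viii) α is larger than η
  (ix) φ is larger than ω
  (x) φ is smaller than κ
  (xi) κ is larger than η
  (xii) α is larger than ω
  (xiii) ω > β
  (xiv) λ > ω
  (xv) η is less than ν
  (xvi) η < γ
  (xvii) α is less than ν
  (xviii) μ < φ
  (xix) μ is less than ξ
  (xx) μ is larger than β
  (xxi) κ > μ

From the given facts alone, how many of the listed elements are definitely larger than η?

From η the given relations immediately reach α, ν, λ, κ, γ.
From those, φ — 6 in total.
No other element is forced above η by the given relations, so the count is 6.

6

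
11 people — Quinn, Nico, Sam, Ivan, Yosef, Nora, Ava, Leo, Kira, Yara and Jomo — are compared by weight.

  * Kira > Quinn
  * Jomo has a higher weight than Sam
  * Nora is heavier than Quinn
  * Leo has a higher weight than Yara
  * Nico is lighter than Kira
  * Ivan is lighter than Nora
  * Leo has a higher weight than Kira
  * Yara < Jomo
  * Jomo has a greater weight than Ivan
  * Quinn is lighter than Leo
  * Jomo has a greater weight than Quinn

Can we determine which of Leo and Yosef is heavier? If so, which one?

undetermined

Following every chain through Yosef: nothing is chained to Yosef.
Leo is not reached, and no chain runs the other way from Leo to Yosef.
So the given relations leave the order of Yosef and Leo undetermined.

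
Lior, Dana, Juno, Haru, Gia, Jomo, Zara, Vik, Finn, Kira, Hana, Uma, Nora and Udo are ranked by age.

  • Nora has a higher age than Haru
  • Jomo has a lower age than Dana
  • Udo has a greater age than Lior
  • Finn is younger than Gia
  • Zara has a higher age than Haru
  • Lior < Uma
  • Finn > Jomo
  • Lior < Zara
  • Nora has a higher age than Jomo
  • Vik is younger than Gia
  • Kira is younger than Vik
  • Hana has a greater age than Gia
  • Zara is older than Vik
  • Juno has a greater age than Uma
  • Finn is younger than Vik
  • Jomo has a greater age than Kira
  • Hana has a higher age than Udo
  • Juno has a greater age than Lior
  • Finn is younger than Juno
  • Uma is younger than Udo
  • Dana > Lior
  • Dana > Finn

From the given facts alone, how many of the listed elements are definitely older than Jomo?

8

Directly above Jomo: Nora, Finn, Dana.
One step further: Vik, Gia, Juno (6 so far).
One step further: Zara, Hana (8 so far).
Nothing else is reachable above Jomo; 8 in all.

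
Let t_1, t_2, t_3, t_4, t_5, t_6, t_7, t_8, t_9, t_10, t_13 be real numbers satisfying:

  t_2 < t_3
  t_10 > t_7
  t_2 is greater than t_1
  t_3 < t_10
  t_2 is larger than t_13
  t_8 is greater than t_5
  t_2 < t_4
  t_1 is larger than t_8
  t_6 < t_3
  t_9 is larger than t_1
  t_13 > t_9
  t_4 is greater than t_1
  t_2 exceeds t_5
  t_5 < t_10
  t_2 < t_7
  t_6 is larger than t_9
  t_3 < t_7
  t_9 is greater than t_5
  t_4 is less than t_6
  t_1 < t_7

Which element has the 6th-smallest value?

t_2

The consecutive relations fix a unique order: t_5 < t_8 < t_1 < t_9 < t_13 < t_2 < t_4 < t_6 < t_3 < t_7 < t_10.
Counting 6 from the smallest end gives t_2.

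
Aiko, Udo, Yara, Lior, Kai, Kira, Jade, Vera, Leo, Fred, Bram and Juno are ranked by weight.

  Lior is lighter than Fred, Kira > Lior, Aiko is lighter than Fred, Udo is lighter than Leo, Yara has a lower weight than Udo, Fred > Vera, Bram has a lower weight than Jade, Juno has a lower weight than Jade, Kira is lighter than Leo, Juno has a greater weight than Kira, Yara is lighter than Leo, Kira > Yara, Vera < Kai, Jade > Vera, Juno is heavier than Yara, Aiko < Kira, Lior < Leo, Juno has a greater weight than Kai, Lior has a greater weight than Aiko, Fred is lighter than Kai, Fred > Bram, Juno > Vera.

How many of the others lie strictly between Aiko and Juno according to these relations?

The relations place Aiko below Juno. An element lies strictly between them when it is forced above Aiko and also forced below Juno.
Above Aiko: {Lior, Fred, Kai, Kira, Jade, Leo}. Below Juno: {Vera, Lior, Bram, Yara, Fred, Kai, Kira}.
Intersection: {Lior, Fred, Kai, Kira} — 4.

4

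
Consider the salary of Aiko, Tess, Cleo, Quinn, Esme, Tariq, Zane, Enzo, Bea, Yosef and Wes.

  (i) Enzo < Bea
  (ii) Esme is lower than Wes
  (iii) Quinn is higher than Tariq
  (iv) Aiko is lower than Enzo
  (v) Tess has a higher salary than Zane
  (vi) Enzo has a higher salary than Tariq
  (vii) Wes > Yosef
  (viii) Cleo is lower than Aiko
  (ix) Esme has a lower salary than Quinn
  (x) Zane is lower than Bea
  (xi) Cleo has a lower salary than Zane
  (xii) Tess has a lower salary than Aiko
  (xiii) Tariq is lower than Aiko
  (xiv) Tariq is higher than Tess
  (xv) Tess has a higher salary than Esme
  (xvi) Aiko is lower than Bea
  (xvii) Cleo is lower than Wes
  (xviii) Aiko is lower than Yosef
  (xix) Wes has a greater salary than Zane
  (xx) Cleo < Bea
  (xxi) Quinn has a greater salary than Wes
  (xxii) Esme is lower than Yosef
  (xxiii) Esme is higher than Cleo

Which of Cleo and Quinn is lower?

Cleo

Cleo < Zane < Tess < Tariq < Aiko < Yosef < Wes < Quinn, by transitivity through Zane, Tess, Tariq, Aiko, Yosef, Wes.
So Cleo < Quinn; Cleo is the lower of the two.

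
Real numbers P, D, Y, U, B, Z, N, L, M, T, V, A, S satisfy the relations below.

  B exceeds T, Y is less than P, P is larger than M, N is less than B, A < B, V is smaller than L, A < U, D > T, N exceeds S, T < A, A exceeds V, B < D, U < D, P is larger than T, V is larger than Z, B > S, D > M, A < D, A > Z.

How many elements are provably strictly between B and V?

Chaining upward from V reaches: L, A, U, D.
Chaining downward from B reaches: Z, S, T, A, N.
Strictly between V and B are those in both lists: A — 1 element.

1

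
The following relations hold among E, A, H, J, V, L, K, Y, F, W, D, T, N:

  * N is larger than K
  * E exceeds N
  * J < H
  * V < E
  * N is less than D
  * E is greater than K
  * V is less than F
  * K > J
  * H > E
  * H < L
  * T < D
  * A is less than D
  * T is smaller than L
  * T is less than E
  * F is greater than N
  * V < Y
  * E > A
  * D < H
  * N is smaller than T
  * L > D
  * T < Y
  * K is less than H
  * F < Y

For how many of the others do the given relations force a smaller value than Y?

6

Directly below Y: V, F, T.
One step further: N (4 so far).
One step further: K (5 so far).
One step further: J (6 so far).
No other element is forced below Y by the given relations, so the count is 6.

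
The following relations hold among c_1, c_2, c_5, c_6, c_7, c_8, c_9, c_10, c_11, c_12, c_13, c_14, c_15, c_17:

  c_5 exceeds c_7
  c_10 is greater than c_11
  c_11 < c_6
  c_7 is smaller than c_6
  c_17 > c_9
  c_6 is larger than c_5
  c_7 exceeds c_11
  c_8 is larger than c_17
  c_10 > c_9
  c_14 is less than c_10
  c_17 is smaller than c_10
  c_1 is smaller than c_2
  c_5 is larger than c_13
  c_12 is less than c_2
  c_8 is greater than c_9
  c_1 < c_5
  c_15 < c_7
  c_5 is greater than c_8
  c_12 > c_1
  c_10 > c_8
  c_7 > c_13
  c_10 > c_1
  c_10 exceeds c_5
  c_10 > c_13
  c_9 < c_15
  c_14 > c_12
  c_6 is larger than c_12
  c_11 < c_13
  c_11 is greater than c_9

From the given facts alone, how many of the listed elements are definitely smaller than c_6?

10

From c_6 the given relations immediately reach c_12, c_11, c_7, c_5.
From those, c_1, c_9, c_15, c_13, c_8 — 9 in total.
From those, c_17 — 10 in total.
No other element is forced below c_6 by the given relations, so the count is 10.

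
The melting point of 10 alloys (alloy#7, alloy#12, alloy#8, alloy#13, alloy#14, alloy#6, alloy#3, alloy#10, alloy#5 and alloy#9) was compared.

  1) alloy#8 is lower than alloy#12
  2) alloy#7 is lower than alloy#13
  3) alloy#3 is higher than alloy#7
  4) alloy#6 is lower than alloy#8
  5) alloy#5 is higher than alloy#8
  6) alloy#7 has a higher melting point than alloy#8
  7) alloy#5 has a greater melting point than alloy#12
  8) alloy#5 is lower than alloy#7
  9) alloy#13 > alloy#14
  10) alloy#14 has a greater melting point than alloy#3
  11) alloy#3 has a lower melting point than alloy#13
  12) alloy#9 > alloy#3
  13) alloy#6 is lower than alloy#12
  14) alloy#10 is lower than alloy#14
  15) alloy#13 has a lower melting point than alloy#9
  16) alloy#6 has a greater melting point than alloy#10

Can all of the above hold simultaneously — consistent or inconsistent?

consistent

Every relation is compatible with alloy#10 < alloy#6 < alloy#8 < alloy#12 < alloy#5 < alloy#7 < alloy#3 < alloy#14 < alloy#13 < alloy#9; the set is consistent.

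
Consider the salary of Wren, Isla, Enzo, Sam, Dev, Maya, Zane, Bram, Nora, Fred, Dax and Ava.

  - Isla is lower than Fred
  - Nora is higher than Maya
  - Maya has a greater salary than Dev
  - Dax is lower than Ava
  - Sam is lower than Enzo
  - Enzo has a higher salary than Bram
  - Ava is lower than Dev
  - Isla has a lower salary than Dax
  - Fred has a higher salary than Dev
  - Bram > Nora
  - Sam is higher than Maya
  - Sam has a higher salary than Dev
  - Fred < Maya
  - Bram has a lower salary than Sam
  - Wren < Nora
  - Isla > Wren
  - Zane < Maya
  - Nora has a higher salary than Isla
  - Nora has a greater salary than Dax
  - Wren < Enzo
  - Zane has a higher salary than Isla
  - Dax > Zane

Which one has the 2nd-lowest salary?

Chaining the given pairs: Wren < Isla < Zane < Dax < Ava < Dev < Fred < Maya < Nora < Bram < Sam < Enzo.
The 2nd smallest is Isla.

Isla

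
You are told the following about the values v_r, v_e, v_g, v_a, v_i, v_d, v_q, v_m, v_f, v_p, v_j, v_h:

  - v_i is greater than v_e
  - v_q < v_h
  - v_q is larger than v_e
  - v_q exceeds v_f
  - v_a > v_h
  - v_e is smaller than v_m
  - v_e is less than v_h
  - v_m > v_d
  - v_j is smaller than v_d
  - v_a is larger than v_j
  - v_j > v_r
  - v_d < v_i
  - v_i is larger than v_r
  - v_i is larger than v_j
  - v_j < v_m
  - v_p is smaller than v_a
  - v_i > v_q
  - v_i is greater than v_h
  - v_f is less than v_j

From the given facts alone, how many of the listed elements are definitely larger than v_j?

From v_j the given relations immediately reach v_d, v_i, v_a, v_m.
No other element is forced above v_j by the given relations, so the count is 4.

4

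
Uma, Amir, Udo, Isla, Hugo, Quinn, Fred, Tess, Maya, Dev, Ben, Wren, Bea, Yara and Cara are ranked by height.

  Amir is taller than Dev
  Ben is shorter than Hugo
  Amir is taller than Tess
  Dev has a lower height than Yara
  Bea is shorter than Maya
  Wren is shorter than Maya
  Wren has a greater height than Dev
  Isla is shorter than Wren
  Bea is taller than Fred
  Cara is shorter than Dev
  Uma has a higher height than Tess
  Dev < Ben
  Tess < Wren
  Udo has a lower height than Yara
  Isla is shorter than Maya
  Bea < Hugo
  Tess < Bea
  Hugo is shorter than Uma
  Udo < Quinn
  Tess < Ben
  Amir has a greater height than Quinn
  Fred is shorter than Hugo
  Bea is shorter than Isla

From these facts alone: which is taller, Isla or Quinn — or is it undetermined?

undetermined

Following every chain through Isla: above Isla we get Wren, Maya; below Isla we get Fred, Tess, Bea.
Quinn is not reached, and no chain runs the other way from Quinn to Isla.
So the given relations leave the order of Isla and Quinn undetermined.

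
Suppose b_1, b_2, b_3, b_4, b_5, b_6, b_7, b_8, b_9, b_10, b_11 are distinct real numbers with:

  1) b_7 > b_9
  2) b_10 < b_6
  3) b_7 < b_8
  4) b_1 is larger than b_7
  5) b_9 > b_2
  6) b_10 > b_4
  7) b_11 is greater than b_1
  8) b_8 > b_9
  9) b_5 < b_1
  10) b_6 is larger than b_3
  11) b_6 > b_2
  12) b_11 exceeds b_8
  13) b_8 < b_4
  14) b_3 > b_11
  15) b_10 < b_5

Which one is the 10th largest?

Piecing the relations together gives one ordering: b_2 < b_9 < b_7 < b_8 < b_4 < b_10 < b_5 < b_1 < b_11 < b_3 < b_6.
Counting 10 from the largest end gives b_9.

b_9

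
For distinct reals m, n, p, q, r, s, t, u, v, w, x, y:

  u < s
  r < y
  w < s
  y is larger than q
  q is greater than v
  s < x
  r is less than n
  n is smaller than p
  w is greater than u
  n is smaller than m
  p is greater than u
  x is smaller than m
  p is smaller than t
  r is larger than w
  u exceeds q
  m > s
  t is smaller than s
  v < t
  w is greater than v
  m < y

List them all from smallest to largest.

Nothing is placed below v, so it is least; from there v < q; q < u; u < w; w < r; r < n; n < p; p < t; t < s; s < x; x < m; m < y, each given directly.

v < q < u < w < r < n < p < t < s < x < m < y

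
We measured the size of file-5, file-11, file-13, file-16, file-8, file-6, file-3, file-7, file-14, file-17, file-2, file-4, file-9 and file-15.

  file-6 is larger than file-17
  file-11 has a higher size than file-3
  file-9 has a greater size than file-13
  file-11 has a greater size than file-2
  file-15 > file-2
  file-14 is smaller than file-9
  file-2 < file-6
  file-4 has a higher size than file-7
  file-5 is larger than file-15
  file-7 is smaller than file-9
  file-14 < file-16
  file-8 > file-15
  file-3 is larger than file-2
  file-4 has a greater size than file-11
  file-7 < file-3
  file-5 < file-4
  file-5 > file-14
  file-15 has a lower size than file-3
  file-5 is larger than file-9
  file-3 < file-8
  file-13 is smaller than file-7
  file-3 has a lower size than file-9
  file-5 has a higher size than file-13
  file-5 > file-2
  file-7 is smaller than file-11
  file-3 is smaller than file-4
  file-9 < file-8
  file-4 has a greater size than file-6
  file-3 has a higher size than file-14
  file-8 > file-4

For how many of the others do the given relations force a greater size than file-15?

Directly above file-15: file-3, file-5, file-8.
One step further: file-11, file-9, file-4 (6 so far).
No other element is forced above file-15 by the given relations, so the count is 6.

6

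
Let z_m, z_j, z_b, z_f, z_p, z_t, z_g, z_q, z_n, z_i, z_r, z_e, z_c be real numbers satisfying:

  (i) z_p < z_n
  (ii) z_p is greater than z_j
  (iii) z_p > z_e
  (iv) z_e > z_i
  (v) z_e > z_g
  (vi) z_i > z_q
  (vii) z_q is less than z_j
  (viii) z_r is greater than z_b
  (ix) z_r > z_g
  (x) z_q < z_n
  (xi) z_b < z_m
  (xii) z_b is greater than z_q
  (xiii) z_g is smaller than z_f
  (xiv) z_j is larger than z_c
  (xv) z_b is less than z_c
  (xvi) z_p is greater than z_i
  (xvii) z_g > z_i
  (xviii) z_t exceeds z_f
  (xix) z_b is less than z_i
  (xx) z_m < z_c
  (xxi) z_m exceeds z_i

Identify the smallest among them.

z_q

z_b is not least since z_q < z_b; z_i is not least since z_q < z_i; z_g is not least since z_i < z_g; z_m is not least since z_i < z_m; z_f is not least since z_g < z_f; z_e is not least since z_g < z_e; z_c is not least since z_m < z_c; z_t is not least since z_f < z_t; z_r is not least since z_b < z_r; z_j is not least since z_c < z_j; z_p is not least since z_i < z_p; z_n is not least since z_q < z_n.
Only z_q has nothing below it, so z_q is the smallest.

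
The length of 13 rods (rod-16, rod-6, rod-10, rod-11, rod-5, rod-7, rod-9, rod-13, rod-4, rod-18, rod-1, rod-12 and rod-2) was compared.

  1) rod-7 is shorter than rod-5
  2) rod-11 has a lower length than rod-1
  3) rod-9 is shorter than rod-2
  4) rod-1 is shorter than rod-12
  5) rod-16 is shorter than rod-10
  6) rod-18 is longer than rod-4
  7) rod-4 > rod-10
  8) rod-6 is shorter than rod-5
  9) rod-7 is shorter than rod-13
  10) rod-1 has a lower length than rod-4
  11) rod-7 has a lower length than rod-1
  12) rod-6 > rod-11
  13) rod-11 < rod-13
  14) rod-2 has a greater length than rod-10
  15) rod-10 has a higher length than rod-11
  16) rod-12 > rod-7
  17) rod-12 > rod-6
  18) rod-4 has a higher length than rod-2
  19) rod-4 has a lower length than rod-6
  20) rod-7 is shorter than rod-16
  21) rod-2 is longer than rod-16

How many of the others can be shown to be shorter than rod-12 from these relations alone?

9

The elements the relations force below rod-12 are rod-7, rod-16, rod-11, rod-9, rod-10, rod-1, rod-2, rod-4, rod-6 — no chain reaches any other.
That is 9.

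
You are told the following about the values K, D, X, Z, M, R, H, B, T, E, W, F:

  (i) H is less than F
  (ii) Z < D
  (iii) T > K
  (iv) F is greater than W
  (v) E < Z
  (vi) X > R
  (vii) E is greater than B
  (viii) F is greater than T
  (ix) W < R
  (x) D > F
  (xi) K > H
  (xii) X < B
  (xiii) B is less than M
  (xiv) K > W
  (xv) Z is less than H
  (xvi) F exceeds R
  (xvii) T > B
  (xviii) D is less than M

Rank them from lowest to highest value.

Nothing is placed below W, so it is least; from there W < R; R < X; X < B; B < E; E < Z; Z < H; H < K; K < T; T < F; F < D; D < M, each given directly.

W < R < X < B < E < Z < H < K < T < F < D < M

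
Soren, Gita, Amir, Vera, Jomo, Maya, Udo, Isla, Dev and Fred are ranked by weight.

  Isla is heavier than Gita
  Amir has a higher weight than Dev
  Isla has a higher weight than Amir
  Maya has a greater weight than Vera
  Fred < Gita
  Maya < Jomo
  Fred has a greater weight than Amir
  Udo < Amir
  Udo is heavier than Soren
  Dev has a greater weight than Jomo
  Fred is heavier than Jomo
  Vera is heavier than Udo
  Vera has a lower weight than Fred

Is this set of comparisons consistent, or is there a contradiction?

The single ordering Soren < Udo < Vera < Maya < Jomo < Dev < Amir < Fred < Gita < Isla satisfies every listed relation, so no contradiction arises.

consistent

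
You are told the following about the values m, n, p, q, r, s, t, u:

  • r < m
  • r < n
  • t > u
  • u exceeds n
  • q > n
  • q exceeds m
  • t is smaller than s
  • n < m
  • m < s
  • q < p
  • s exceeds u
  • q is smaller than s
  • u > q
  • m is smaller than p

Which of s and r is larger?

s

r < n and n < q give r < q.
With q < u: r < n < q < u.
Then u < t extends the chain to t.
With t < s: r < n < q < u < t < s.
So r < s; s is the larger of the two.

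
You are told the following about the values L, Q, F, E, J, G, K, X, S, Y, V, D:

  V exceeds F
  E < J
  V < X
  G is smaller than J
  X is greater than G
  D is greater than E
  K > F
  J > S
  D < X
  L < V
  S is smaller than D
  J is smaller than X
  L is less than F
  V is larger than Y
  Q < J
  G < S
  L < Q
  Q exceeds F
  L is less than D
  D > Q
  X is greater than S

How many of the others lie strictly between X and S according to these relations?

The relations place S below X. An element lies strictly between them when it is forced above S and also forced below X.
Above S: {D, J}. Below X: {L, F, Y, G, Q, E, V, D, J}.
Intersection: {D, J} — 2.

2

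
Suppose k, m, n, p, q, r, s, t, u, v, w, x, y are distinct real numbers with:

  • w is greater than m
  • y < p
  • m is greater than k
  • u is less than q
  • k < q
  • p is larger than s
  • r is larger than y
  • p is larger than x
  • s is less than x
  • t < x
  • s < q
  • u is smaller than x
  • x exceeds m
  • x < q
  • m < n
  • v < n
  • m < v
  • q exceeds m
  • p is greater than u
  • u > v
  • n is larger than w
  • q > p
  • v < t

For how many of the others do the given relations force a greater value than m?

The elements the relations force above m are v, u, t, x, p, q, w, n — no chain reaches any other.
That is 8.

8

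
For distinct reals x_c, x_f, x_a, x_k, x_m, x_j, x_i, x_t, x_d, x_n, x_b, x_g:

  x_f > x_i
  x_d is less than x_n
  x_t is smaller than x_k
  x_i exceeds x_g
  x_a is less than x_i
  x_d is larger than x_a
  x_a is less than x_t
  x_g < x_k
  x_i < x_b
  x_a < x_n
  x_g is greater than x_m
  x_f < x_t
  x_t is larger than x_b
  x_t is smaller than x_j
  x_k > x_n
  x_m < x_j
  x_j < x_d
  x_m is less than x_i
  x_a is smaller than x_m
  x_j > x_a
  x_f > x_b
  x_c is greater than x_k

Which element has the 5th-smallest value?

Chaining the given pairs: x_a < x_m < x_g < x_i < x_b < x_f < x_t < x_j < x_d < x_n < x_k < x_c.
Counting 5 from the smallest end gives x_b.

x_b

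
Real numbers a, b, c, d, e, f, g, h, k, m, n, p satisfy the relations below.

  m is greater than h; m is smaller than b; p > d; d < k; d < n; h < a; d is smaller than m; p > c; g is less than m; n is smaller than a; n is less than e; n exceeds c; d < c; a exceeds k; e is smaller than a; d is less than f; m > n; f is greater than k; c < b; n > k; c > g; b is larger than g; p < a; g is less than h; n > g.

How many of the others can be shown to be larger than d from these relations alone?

9

Directly above d: k, c, f, n, p, m.
One step further: e, a, b (9 so far).
No other element is forced above d by the given relations, so the count is 9.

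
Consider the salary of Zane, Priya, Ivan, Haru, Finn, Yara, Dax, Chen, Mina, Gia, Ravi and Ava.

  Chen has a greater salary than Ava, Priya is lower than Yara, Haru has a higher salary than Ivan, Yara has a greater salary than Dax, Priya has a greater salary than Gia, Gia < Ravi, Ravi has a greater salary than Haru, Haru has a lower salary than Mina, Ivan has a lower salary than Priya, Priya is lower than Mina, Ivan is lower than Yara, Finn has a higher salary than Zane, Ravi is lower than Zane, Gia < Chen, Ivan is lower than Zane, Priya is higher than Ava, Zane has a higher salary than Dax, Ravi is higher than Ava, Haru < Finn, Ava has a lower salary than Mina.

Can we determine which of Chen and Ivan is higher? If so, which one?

undetermined

Following every chain through Ivan: above Ivan we get Haru, Priya, Yara, Ravi, Zane, Mina, Finn.
Chen is not reached, and no chain runs the other way from Chen to Ivan.
So the given relations leave the order of Ivan and Chen undetermined.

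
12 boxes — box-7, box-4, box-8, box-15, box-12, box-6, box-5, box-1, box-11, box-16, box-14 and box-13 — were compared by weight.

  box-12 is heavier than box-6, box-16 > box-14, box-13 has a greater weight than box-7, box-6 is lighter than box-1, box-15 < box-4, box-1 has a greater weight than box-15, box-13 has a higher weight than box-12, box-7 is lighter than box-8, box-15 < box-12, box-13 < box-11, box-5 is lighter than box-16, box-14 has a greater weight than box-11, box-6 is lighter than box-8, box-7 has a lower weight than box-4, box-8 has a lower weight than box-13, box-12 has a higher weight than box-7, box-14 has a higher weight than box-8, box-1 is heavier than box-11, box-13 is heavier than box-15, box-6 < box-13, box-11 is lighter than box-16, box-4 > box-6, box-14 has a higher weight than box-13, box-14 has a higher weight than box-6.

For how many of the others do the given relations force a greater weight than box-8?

From box-8 the given relations immediately reach box-13, box-14.
From those, box-11, box-16 — 4 in total.
From those, box-1 — 5 in total.
No other element is forced above box-8 by the given relations, so the count is 5.

5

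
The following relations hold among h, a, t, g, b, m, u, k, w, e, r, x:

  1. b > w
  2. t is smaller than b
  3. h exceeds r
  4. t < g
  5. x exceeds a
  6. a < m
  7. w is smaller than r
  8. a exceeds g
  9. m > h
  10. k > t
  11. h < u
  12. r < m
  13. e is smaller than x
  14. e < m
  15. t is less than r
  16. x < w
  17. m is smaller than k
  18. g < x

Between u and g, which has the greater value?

g < a and a < x give g < x.
Then x < w extends the chain to w.
With w < r: g < a < x < w < r.
With r < h: g < a < x < w < r < h.
With h < u: g < a < x < w < r < h < u.
So g < u; u is the larger of the two.

u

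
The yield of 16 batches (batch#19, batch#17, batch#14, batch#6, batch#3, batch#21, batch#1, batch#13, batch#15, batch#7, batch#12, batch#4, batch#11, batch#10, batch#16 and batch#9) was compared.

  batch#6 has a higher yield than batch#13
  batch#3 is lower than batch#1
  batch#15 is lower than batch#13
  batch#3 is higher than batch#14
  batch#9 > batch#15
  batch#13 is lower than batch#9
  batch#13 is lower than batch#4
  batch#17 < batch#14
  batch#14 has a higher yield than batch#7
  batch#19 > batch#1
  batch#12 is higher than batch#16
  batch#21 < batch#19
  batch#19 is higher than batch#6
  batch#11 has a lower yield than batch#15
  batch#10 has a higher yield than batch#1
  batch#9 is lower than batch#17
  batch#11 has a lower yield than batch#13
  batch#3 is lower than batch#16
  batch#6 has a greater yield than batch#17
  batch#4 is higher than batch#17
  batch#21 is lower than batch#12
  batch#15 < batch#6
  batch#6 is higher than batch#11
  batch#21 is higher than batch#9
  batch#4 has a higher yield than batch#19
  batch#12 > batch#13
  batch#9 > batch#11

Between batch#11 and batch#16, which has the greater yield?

Link the given pairs in sequence: batch#11 < batch#15; batch#15 < batch#13; batch#13 < batch#9; batch#9 < batch#17; batch#17 < batch#14; batch#14 < batch#3; batch#3 < batch#16.
Together: batch#11 < batch#15 < batch#13 < batch#9 < batch#17 < batch#14 < batch#3 < batch#16.
So batch#11 < batch#16; batch#16 is the higher of the two.

batch#16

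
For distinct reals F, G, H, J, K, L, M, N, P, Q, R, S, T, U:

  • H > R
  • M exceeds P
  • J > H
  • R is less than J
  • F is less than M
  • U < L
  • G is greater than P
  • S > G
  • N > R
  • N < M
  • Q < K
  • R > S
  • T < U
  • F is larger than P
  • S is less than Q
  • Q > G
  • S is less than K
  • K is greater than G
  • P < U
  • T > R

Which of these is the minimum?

G is not least since P < G; F is not least since P < F; S is not least since G < S; R is not least since S < R; H is not least since R < H; T is not least since R < T; J is not least since H < J; U is not least since P < U; L is not least since U < L; N is not least since R < N; Q is not least since G < Q; M is not least since N < M; K is not least since S < K.
Only P has nothing below it, so P is the minimum.

P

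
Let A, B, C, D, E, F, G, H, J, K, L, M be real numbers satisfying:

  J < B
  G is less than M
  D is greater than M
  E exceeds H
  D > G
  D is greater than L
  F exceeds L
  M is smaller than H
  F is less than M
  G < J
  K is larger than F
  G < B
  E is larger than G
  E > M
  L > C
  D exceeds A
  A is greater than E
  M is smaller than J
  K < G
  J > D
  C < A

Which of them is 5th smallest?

Chaining the given pairs: C < L < F < K < G < M < H < E < A < D < J < B.
Counting 5 from the smallest end gives G.

G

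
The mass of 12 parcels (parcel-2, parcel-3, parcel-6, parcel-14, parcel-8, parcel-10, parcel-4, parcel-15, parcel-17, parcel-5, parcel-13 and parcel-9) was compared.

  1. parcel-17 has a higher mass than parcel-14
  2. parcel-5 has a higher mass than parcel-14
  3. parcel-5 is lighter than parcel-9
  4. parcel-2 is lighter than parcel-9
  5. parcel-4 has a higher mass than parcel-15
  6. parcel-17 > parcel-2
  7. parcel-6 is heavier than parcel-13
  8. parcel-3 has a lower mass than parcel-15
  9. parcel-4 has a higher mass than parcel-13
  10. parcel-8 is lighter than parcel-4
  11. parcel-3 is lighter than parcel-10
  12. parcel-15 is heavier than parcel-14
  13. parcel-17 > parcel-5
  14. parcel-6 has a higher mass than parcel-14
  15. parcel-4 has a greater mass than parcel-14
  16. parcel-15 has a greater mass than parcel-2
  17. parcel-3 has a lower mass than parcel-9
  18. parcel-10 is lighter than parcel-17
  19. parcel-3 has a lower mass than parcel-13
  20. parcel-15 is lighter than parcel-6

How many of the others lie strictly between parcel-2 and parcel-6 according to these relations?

The relations place parcel-2 below parcel-6. An element lies strictly between them when it is forced above parcel-2 and also forced below parcel-6.
Above parcel-2: {parcel-9, parcel-15, parcel-4, parcel-17}. Below parcel-6: {parcel-3, parcel-14, parcel-13, parcel-15}.
Intersection: {parcel-15} — 1.

1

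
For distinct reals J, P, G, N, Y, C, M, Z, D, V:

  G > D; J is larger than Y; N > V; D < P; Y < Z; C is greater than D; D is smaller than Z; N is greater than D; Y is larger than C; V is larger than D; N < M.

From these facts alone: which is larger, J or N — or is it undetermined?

Following every chain through J: below J we get D, C, Y.
N is not reached, and no chain runs the other way from N to J.
So the given relations leave the order of J and N undetermined.

undetermined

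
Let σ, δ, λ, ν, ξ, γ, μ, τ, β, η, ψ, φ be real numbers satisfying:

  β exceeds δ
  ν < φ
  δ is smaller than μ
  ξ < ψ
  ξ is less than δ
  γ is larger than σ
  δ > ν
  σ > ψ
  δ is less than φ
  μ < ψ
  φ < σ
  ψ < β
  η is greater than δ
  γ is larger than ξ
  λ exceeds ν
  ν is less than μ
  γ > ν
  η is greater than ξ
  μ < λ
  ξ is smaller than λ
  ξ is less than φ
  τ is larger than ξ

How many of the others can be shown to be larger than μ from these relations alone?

The elements the relations force above μ are ψ, σ, λ, γ, β — no chain reaches any other.
That is 5.

5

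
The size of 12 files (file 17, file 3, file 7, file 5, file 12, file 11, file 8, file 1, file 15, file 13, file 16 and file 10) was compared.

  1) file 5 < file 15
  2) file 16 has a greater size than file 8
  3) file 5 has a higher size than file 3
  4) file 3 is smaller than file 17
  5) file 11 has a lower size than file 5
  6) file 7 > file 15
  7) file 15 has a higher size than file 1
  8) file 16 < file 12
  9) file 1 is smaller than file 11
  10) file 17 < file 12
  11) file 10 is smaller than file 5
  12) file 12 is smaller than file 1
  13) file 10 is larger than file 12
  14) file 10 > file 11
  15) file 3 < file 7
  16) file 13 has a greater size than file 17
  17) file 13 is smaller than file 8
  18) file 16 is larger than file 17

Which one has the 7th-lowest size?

file 1

Piecing the relations together gives one ordering: file 3 < file 17 < file 13 < file 8 < file 16 < file 12 < file 1 < file 11 < file 10 < file 5 < file 15 < file 7.
The 7th smallest is file 1.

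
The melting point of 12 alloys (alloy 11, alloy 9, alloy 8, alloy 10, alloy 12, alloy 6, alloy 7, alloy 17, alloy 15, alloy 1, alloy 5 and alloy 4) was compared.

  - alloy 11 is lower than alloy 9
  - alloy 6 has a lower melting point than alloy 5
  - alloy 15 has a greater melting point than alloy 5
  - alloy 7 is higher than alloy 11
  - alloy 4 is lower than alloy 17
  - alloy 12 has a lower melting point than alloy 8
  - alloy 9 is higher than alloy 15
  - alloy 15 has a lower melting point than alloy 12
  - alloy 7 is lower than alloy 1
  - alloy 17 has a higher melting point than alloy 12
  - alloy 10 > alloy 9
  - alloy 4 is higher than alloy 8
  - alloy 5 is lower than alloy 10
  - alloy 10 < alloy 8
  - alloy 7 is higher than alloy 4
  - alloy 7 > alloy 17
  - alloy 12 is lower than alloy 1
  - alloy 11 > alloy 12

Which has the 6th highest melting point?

Piecing the relations together gives one ordering: alloy 6 < alloy 5 < alloy 15 < alloy 12 < alloy 11 < alloy 9 < alloy 10 < alloy 8 < alloy 4 < alloy 17 < alloy 7 < alloy 1.
Counting 6 from the largest end gives alloy 10.

alloy 10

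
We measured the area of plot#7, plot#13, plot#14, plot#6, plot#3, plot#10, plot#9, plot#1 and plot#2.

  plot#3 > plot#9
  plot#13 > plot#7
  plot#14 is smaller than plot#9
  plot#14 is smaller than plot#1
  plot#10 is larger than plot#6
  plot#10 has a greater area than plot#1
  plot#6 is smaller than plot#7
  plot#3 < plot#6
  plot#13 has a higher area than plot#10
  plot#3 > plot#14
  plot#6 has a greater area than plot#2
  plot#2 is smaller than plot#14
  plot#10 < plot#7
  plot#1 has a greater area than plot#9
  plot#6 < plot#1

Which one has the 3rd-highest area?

plot#10

The consecutive relations fix a unique order: plot#2 < plot#14 < plot#9 < plot#3 < plot#6 < plot#1 < plot#10 < plot#7 < plot#13.
Counting 3 from the largest end gives plot#10.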